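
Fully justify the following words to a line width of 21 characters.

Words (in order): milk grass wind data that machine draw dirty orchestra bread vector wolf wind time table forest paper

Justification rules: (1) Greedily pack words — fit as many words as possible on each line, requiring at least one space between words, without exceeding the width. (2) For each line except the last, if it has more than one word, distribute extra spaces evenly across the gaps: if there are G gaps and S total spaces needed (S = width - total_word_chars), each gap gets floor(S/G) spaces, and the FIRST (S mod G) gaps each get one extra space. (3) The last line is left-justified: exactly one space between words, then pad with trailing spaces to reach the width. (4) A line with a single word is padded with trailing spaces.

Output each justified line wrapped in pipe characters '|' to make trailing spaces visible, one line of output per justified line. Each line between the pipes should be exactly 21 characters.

Line 1: ['milk', 'grass', 'wind', 'data'] (min_width=20, slack=1)
Line 2: ['that', 'machine', 'draw'] (min_width=17, slack=4)
Line 3: ['dirty', 'orchestra', 'bread'] (min_width=21, slack=0)
Line 4: ['vector', 'wolf', 'wind', 'time'] (min_width=21, slack=0)
Line 5: ['table', 'forest', 'paper'] (min_width=18, slack=3)

Answer: |milk  grass wind data|
|that   machine   draw|
|dirty orchestra bread|
|vector wolf wind time|
|table forest paper   |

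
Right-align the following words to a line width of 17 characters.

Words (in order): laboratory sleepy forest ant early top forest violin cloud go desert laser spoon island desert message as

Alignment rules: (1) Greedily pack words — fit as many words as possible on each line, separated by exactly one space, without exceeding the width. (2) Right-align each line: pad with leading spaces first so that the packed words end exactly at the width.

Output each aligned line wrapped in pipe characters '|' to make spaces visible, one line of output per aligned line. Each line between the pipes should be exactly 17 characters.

Answer: |laboratory sleepy|
| forest ant early|
|top forest violin|
|  cloud go desert|
|      laser spoon|
|    island desert|
|       message as|

Derivation:
Line 1: ['laboratory', 'sleepy'] (min_width=17, slack=0)
Line 2: ['forest', 'ant', 'early'] (min_width=16, slack=1)
Line 3: ['top', 'forest', 'violin'] (min_width=17, slack=0)
Line 4: ['cloud', 'go', 'desert'] (min_width=15, slack=2)
Line 5: ['laser', 'spoon'] (min_width=11, slack=6)
Line 6: ['island', 'desert'] (min_width=13, slack=4)
Line 7: ['message', 'as'] (min_width=10, slack=7)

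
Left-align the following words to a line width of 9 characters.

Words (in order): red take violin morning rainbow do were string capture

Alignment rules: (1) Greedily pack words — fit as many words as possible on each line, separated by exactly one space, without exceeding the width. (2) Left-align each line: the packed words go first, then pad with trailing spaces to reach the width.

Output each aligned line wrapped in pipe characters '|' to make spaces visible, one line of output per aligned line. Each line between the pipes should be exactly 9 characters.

Line 1: ['red', 'take'] (min_width=8, slack=1)
Line 2: ['violin'] (min_width=6, slack=3)
Line 3: ['morning'] (min_width=7, slack=2)
Line 4: ['rainbow'] (min_width=7, slack=2)
Line 5: ['do', 'were'] (min_width=7, slack=2)
Line 6: ['string'] (min_width=6, slack=3)
Line 7: ['capture'] (min_width=7, slack=2)

Answer: |red take |
|violin   |
|morning  |
|rainbow  |
|do were  |
|string   |
|capture  |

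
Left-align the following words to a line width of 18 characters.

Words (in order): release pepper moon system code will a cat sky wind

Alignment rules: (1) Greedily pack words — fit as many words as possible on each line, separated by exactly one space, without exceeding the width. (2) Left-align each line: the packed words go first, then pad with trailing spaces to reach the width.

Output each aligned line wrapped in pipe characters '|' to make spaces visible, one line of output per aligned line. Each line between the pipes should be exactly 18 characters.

Answer: |release pepper    |
|moon system code  |
|will a cat sky    |
|wind              |

Derivation:
Line 1: ['release', 'pepper'] (min_width=14, slack=4)
Line 2: ['moon', 'system', 'code'] (min_width=16, slack=2)
Line 3: ['will', 'a', 'cat', 'sky'] (min_width=14, slack=4)
Line 4: ['wind'] (min_width=4, slack=14)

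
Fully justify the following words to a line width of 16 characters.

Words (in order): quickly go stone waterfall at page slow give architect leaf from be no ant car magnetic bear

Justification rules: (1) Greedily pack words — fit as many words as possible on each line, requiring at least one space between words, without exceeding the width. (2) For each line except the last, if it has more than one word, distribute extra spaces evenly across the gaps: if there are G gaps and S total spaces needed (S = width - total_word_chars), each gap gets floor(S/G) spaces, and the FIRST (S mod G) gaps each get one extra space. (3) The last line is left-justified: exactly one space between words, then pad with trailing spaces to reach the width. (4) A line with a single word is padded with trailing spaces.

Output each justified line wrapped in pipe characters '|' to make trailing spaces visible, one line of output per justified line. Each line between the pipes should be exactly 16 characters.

Line 1: ['quickly', 'go', 'stone'] (min_width=16, slack=0)
Line 2: ['waterfall', 'at'] (min_width=12, slack=4)
Line 3: ['page', 'slow', 'give'] (min_width=14, slack=2)
Line 4: ['architect', 'leaf'] (min_width=14, slack=2)
Line 5: ['from', 'be', 'no', 'ant'] (min_width=14, slack=2)
Line 6: ['car', 'magnetic'] (min_width=12, slack=4)
Line 7: ['bear'] (min_width=4, slack=12)

Answer: |quickly go stone|
|waterfall     at|
|page  slow  give|
|architect   leaf|
|from  be  no ant|
|car     magnetic|
|bear            |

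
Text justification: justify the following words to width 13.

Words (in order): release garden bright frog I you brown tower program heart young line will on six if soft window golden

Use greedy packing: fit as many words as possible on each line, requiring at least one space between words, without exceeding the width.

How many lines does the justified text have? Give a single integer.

Line 1: ['release'] (min_width=7, slack=6)
Line 2: ['garden', 'bright'] (min_width=13, slack=0)
Line 3: ['frog', 'I', 'you'] (min_width=10, slack=3)
Line 4: ['brown', 'tower'] (min_width=11, slack=2)
Line 5: ['program', 'heart'] (min_width=13, slack=0)
Line 6: ['young', 'line'] (min_width=10, slack=3)
Line 7: ['will', 'on', 'six'] (min_width=11, slack=2)
Line 8: ['if', 'soft'] (min_width=7, slack=6)
Line 9: ['window', 'golden'] (min_width=13, slack=0)
Total lines: 9

Answer: 9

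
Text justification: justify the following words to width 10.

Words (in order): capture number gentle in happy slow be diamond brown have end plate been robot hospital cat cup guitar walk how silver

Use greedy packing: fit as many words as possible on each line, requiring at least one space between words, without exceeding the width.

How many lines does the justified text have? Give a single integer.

Answer: 13

Derivation:
Line 1: ['capture'] (min_width=7, slack=3)
Line 2: ['number'] (min_width=6, slack=4)
Line 3: ['gentle', 'in'] (min_width=9, slack=1)
Line 4: ['happy', 'slow'] (min_width=10, slack=0)
Line 5: ['be', 'diamond'] (min_width=10, slack=0)
Line 6: ['brown', 'have'] (min_width=10, slack=0)
Line 7: ['end', 'plate'] (min_width=9, slack=1)
Line 8: ['been', 'robot'] (min_width=10, slack=0)
Line 9: ['hospital'] (min_width=8, slack=2)
Line 10: ['cat', 'cup'] (min_width=7, slack=3)
Line 11: ['guitar'] (min_width=6, slack=4)
Line 12: ['walk', 'how'] (min_width=8, slack=2)
Line 13: ['silver'] (min_width=6, slack=4)
Total lines: 13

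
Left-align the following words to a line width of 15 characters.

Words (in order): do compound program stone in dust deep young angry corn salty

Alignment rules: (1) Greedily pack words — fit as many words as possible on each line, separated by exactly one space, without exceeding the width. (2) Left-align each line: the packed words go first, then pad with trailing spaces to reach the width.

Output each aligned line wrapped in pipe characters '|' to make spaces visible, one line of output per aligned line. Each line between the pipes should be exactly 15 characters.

Answer: |do compound    |
|program stone  |
|in dust deep   |
|young angry    |
|corn salty     |

Derivation:
Line 1: ['do', 'compound'] (min_width=11, slack=4)
Line 2: ['program', 'stone'] (min_width=13, slack=2)
Line 3: ['in', 'dust', 'deep'] (min_width=12, slack=3)
Line 4: ['young', 'angry'] (min_width=11, slack=4)
Line 5: ['corn', 'salty'] (min_width=10, slack=5)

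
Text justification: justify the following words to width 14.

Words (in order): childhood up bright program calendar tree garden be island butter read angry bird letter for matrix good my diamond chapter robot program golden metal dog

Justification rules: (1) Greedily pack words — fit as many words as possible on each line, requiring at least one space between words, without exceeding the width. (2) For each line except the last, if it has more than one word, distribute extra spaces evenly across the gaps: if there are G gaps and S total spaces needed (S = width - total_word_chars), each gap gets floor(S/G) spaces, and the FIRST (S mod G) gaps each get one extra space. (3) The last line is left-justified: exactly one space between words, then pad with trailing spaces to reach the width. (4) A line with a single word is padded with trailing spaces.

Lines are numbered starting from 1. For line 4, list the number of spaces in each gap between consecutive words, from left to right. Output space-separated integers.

Answer: 6

Derivation:
Line 1: ['childhood', 'up'] (min_width=12, slack=2)
Line 2: ['bright', 'program'] (min_width=14, slack=0)
Line 3: ['calendar', 'tree'] (min_width=13, slack=1)
Line 4: ['garden', 'be'] (min_width=9, slack=5)
Line 5: ['island', 'butter'] (min_width=13, slack=1)
Line 6: ['read', 'angry'] (min_width=10, slack=4)
Line 7: ['bird', 'letter'] (min_width=11, slack=3)
Line 8: ['for', 'matrix'] (min_width=10, slack=4)
Line 9: ['good', 'my'] (min_width=7, slack=7)
Line 10: ['diamond'] (min_width=7, slack=7)
Line 11: ['chapter', 'robot'] (min_width=13, slack=1)
Line 12: ['program', 'golden'] (min_width=14, slack=0)
Line 13: ['metal', 'dog'] (min_width=9, slack=5)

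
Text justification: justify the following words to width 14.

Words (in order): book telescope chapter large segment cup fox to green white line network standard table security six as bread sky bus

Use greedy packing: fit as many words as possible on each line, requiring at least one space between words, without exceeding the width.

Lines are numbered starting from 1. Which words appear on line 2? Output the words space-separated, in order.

Line 1: ['book', 'telescope'] (min_width=14, slack=0)
Line 2: ['chapter', 'large'] (min_width=13, slack=1)
Line 3: ['segment', 'cup'] (min_width=11, slack=3)
Line 4: ['fox', 'to', 'green'] (min_width=12, slack=2)
Line 5: ['white', 'line'] (min_width=10, slack=4)
Line 6: ['network'] (min_width=7, slack=7)
Line 7: ['standard', 'table'] (min_width=14, slack=0)
Line 8: ['security', 'six'] (min_width=12, slack=2)
Line 9: ['as', 'bread', 'sky'] (min_width=12, slack=2)
Line 10: ['bus'] (min_width=3, slack=11)

Answer: chapter large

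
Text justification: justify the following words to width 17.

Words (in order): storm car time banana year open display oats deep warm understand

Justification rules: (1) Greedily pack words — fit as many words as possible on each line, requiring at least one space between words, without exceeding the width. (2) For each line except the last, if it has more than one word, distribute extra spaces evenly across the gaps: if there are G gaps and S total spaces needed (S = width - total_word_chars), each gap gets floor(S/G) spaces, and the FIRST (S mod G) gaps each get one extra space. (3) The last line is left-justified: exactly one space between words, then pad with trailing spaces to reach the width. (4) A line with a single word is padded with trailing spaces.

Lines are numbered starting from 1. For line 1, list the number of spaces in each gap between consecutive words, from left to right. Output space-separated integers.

Line 1: ['storm', 'car', 'time'] (min_width=14, slack=3)
Line 2: ['banana', 'year', 'open'] (min_width=16, slack=1)
Line 3: ['display', 'oats', 'deep'] (min_width=17, slack=0)
Line 4: ['warm', 'understand'] (min_width=15, slack=2)

Answer: 3 2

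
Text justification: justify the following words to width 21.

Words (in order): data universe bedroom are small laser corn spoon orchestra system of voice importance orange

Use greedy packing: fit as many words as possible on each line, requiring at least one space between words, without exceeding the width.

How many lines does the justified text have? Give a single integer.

Line 1: ['data', 'universe', 'bedroom'] (min_width=21, slack=0)
Line 2: ['are', 'small', 'laser', 'corn'] (min_width=20, slack=1)
Line 3: ['spoon', 'orchestra'] (min_width=15, slack=6)
Line 4: ['system', 'of', 'voice'] (min_width=15, slack=6)
Line 5: ['importance', 'orange'] (min_width=17, slack=4)
Total lines: 5

Answer: 5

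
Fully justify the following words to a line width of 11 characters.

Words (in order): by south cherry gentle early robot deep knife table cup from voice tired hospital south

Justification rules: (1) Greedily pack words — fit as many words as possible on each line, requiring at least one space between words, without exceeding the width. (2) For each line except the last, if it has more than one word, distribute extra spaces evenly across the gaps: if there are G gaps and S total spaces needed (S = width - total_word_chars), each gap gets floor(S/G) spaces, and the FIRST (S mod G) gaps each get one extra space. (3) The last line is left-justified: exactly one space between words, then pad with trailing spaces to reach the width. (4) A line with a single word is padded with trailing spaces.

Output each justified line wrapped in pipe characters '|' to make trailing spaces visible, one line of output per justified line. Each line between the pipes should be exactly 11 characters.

Line 1: ['by', 'south'] (min_width=8, slack=3)
Line 2: ['cherry'] (min_width=6, slack=5)
Line 3: ['gentle'] (min_width=6, slack=5)
Line 4: ['early', 'robot'] (min_width=11, slack=0)
Line 5: ['deep', 'knife'] (min_width=10, slack=1)
Line 6: ['table', 'cup'] (min_width=9, slack=2)
Line 7: ['from', 'voice'] (min_width=10, slack=1)
Line 8: ['tired'] (min_width=5, slack=6)
Line 9: ['hospital'] (min_width=8, slack=3)
Line 10: ['south'] (min_width=5, slack=6)

Answer: |by    south|
|cherry     |
|gentle     |
|early robot|
|deep  knife|
|table   cup|
|from  voice|
|tired      |
|hospital   |
|south      |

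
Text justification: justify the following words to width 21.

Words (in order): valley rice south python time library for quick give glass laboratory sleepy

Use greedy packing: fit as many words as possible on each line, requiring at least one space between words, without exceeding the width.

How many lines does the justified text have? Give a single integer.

Answer: 4

Derivation:
Line 1: ['valley', 'rice', 'south'] (min_width=17, slack=4)
Line 2: ['python', 'time', 'library'] (min_width=19, slack=2)
Line 3: ['for', 'quick', 'give', 'glass'] (min_width=20, slack=1)
Line 4: ['laboratory', 'sleepy'] (min_width=17, slack=4)
Total lines: 4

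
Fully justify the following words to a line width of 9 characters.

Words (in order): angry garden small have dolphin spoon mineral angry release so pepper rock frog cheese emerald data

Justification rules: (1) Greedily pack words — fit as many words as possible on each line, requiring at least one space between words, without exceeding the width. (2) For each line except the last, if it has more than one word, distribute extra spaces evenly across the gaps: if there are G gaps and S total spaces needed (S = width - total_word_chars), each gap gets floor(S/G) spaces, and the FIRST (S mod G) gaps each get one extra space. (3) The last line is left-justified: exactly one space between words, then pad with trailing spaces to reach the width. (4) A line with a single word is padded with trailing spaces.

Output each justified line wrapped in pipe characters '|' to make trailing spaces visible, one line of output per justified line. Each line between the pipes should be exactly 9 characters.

Answer: |angry    |
|garden   |
|small    |
|have     |
|dolphin  |
|spoon    |
|mineral  |
|angry    |
|release  |
|so pepper|
|rock frog|
|cheese   |
|emerald  |
|data     |

Derivation:
Line 1: ['angry'] (min_width=5, slack=4)
Line 2: ['garden'] (min_width=6, slack=3)
Line 3: ['small'] (min_width=5, slack=4)
Line 4: ['have'] (min_width=4, slack=5)
Line 5: ['dolphin'] (min_width=7, slack=2)
Line 6: ['spoon'] (min_width=5, slack=4)
Line 7: ['mineral'] (min_width=7, slack=2)
Line 8: ['angry'] (min_width=5, slack=4)
Line 9: ['release'] (min_width=7, slack=2)
Line 10: ['so', 'pepper'] (min_width=9, slack=0)
Line 11: ['rock', 'frog'] (min_width=9, slack=0)
Line 12: ['cheese'] (min_width=6, slack=3)
Line 13: ['emerald'] (min_width=7, slack=2)
Line 14: ['data'] (min_width=4, slack=5)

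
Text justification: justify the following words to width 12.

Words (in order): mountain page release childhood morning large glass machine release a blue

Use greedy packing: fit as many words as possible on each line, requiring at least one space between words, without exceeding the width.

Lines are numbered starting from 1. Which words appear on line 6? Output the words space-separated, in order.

Line 1: ['mountain'] (min_width=8, slack=4)
Line 2: ['page', 'release'] (min_width=12, slack=0)
Line 3: ['childhood'] (min_width=9, slack=3)
Line 4: ['morning'] (min_width=7, slack=5)
Line 5: ['large', 'glass'] (min_width=11, slack=1)
Line 6: ['machine'] (min_width=7, slack=5)
Line 7: ['release', 'a'] (min_width=9, slack=3)
Line 8: ['blue'] (min_width=4, slack=8)

Answer: machine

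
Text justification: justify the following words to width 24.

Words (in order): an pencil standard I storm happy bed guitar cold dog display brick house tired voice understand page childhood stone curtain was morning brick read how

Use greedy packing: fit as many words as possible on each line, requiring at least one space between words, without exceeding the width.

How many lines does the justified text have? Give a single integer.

Line 1: ['an', 'pencil', 'standard', 'I'] (min_width=20, slack=4)
Line 2: ['storm', 'happy', 'bed', 'guitar'] (min_width=22, slack=2)
Line 3: ['cold', 'dog', 'display', 'brick'] (min_width=22, slack=2)
Line 4: ['house', 'tired', 'voice'] (min_width=17, slack=7)
Line 5: ['understand', 'page'] (min_width=15, slack=9)
Line 6: ['childhood', 'stone', 'curtain'] (min_width=23, slack=1)
Line 7: ['was', 'morning', 'brick', 'read'] (min_width=22, slack=2)
Line 8: ['how'] (min_width=3, slack=21)
Total lines: 8

Answer: 8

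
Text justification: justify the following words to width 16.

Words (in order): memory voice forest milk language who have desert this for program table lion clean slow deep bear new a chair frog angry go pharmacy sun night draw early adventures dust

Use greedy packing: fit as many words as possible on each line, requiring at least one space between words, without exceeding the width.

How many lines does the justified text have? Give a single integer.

Line 1: ['memory', 'voice'] (min_width=12, slack=4)
Line 2: ['forest', 'milk'] (min_width=11, slack=5)
Line 3: ['language', 'who'] (min_width=12, slack=4)
Line 4: ['have', 'desert', 'this'] (min_width=16, slack=0)
Line 5: ['for', 'program'] (min_width=11, slack=5)
Line 6: ['table', 'lion', 'clean'] (min_width=16, slack=0)
Line 7: ['slow', 'deep', 'bear'] (min_width=14, slack=2)
Line 8: ['new', 'a', 'chair', 'frog'] (min_width=16, slack=0)
Line 9: ['angry', 'go'] (min_width=8, slack=8)
Line 10: ['pharmacy', 'sun'] (min_width=12, slack=4)
Line 11: ['night', 'draw', 'early'] (min_width=16, slack=0)
Line 12: ['adventures', 'dust'] (min_width=15, slack=1)
Total lines: 12

Answer: 12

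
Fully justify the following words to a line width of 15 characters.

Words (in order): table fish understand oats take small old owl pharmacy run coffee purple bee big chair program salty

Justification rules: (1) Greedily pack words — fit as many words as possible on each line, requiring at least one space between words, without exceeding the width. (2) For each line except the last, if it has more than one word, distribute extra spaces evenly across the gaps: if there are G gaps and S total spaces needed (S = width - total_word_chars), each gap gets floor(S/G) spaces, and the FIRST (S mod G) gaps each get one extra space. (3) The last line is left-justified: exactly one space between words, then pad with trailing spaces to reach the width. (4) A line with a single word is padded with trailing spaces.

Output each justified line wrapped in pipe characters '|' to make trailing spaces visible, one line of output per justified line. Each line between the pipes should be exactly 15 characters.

Line 1: ['table', 'fish'] (min_width=10, slack=5)
Line 2: ['understand', 'oats'] (min_width=15, slack=0)
Line 3: ['take', 'small', 'old'] (min_width=14, slack=1)
Line 4: ['owl', 'pharmacy'] (min_width=12, slack=3)
Line 5: ['run', 'coffee'] (min_width=10, slack=5)
Line 6: ['purple', 'bee', 'big'] (min_width=14, slack=1)
Line 7: ['chair', 'program'] (min_width=13, slack=2)
Line 8: ['salty'] (min_width=5, slack=10)

Answer: |table      fish|
|understand oats|
|take  small old|
|owl    pharmacy|
|run      coffee|
|purple  bee big|
|chair   program|
|salty          |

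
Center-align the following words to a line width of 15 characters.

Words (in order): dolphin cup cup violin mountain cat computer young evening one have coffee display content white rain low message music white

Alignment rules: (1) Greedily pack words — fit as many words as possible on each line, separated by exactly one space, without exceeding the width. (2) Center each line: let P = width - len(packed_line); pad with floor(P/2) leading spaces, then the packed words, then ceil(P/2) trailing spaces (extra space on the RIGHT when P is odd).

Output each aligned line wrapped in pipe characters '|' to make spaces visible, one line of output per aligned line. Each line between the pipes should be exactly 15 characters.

Answer: |dolphin cup cup|
|violin mountain|
| cat computer  |
| young evening |
|one have coffee|
|display content|
|white rain low |
| message music |
|     white     |

Derivation:
Line 1: ['dolphin', 'cup', 'cup'] (min_width=15, slack=0)
Line 2: ['violin', 'mountain'] (min_width=15, slack=0)
Line 3: ['cat', 'computer'] (min_width=12, slack=3)
Line 4: ['young', 'evening'] (min_width=13, slack=2)
Line 5: ['one', 'have', 'coffee'] (min_width=15, slack=0)
Line 6: ['display', 'content'] (min_width=15, slack=0)
Line 7: ['white', 'rain', 'low'] (min_width=14, slack=1)
Line 8: ['message', 'music'] (min_width=13, slack=2)
Line 9: ['white'] (min_width=5, slack=10)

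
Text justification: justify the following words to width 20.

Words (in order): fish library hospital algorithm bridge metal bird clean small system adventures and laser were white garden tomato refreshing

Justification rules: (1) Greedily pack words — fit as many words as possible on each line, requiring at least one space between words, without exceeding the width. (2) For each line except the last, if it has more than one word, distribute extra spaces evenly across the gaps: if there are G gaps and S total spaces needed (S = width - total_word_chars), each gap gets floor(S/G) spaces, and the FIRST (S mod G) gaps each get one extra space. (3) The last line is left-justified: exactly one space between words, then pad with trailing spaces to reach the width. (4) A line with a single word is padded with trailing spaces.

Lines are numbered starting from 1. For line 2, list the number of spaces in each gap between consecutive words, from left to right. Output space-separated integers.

Answer: 3

Derivation:
Line 1: ['fish', 'library'] (min_width=12, slack=8)
Line 2: ['hospital', 'algorithm'] (min_width=18, slack=2)
Line 3: ['bridge', 'metal', 'bird'] (min_width=17, slack=3)
Line 4: ['clean', 'small', 'system'] (min_width=18, slack=2)
Line 5: ['adventures', 'and', 'laser'] (min_width=20, slack=0)
Line 6: ['were', 'white', 'garden'] (min_width=17, slack=3)
Line 7: ['tomato', 'refreshing'] (min_width=17, slack=3)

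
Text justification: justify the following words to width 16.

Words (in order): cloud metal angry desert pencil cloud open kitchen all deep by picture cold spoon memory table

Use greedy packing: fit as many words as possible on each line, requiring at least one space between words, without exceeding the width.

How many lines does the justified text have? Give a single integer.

Line 1: ['cloud', 'metal'] (min_width=11, slack=5)
Line 2: ['angry', 'desert'] (min_width=12, slack=4)
Line 3: ['pencil', 'cloud'] (min_width=12, slack=4)
Line 4: ['open', 'kitchen', 'all'] (min_width=16, slack=0)
Line 5: ['deep', 'by', 'picture'] (min_width=15, slack=1)
Line 6: ['cold', 'spoon'] (min_width=10, slack=6)
Line 7: ['memory', 'table'] (min_width=12, slack=4)
Total lines: 7

Answer: 7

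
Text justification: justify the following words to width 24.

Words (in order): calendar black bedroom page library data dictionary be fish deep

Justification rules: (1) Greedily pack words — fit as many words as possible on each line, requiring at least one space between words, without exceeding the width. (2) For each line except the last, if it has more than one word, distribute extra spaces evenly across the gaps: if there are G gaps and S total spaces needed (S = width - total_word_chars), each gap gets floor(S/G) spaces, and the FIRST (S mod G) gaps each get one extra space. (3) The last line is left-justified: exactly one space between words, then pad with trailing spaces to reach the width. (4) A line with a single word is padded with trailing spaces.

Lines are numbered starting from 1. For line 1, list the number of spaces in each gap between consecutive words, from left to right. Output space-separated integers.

Answer: 2 2

Derivation:
Line 1: ['calendar', 'black', 'bedroom'] (min_width=22, slack=2)
Line 2: ['page', 'library', 'data'] (min_width=17, slack=7)
Line 3: ['dictionary', 'be', 'fish', 'deep'] (min_width=23, slack=1)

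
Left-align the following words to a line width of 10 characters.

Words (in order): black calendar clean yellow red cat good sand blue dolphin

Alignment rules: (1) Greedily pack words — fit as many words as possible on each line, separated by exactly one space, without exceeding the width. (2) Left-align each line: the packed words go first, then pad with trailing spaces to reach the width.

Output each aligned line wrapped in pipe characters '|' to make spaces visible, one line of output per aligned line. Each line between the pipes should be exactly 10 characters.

Answer: |black     |
|calendar  |
|clean     |
|yellow red|
|cat good  |
|sand blue |
|dolphin   |

Derivation:
Line 1: ['black'] (min_width=5, slack=5)
Line 2: ['calendar'] (min_width=8, slack=2)
Line 3: ['clean'] (min_width=5, slack=5)
Line 4: ['yellow', 'red'] (min_width=10, slack=0)
Line 5: ['cat', 'good'] (min_width=8, slack=2)
Line 6: ['sand', 'blue'] (min_width=9, slack=1)
Line 7: ['dolphin'] (min_width=7, slack=3)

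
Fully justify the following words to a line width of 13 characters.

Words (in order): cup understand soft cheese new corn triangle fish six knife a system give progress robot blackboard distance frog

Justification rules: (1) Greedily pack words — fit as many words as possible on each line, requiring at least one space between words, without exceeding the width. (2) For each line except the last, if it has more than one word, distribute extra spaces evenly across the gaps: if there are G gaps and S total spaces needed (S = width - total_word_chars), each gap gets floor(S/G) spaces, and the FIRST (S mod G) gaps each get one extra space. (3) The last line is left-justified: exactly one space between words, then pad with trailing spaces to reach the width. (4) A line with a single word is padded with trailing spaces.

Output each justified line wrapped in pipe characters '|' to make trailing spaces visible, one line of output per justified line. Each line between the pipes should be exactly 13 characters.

Answer: |cup          |
|understand   |
|soft   cheese|
|new      corn|
|triangle fish|
|six  knife  a|
|system   give|
|progress     |
|robot        |
|blackboard   |
|distance frog|

Derivation:
Line 1: ['cup'] (min_width=3, slack=10)
Line 2: ['understand'] (min_width=10, slack=3)
Line 3: ['soft', 'cheese'] (min_width=11, slack=2)
Line 4: ['new', 'corn'] (min_width=8, slack=5)
Line 5: ['triangle', 'fish'] (min_width=13, slack=0)
Line 6: ['six', 'knife', 'a'] (min_width=11, slack=2)
Line 7: ['system', 'give'] (min_width=11, slack=2)
Line 8: ['progress'] (min_width=8, slack=5)
Line 9: ['robot'] (min_width=5, slack=8)
Line 10: ['blackboard'] (min_width=10, slack=3)
Line 11: ['distance', 'frog'] (min_width=13, slack=0)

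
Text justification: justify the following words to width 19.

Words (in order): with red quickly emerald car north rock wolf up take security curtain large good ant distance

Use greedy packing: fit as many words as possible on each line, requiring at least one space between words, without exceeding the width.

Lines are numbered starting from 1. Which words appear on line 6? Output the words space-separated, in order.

Line 1: ['with', 'red', 'quickly'] (min_width=16, slack=3)
Line 2: ['emerald', 'car', 'north'] (min_width=17, slack=2)
Line 3: ['rock', 'wolf', 'up', 'take'] (min_width=17, slack=2)
Line 4: ['security', 'curtain'] (min_width=16, slack=3)
Line 5: ['large', 'good', 'ant'] (min_width=14, slack=5)
Line 6: ['distance'] (min_width=8, slack=11)

Answer: distance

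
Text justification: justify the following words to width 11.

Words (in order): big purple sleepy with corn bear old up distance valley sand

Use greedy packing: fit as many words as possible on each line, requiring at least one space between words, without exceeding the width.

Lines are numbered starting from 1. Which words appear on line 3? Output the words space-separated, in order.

Answer: corn bear

Derivation:
Line 1: ['big', 'purple'] (min_width=10, slack=1)
Line 2: ['sleepy', 'with'] (min_width=11, slack=0)
Line 3: ['corn', 'bear'] (min_width=9, slack=2)
Line 4: ['old', 'up'] (min_width=6, slack=5)
Line 5: ['distance'] (min_width=8, slack=3)
Line 6: ['valley', 'sand'] (min_width=11, slack=0)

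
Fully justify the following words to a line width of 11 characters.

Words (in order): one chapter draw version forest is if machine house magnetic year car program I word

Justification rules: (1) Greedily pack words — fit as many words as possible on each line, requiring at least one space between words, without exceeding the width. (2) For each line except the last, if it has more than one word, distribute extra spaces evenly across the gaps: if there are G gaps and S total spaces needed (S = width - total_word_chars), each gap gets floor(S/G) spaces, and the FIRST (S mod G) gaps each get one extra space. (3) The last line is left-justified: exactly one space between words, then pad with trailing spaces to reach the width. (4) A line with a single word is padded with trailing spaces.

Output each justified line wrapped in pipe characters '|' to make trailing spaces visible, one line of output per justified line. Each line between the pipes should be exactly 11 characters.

Answer: |one chapter|
|draw       |
|version    |
|forest   is|
|if  machine|
|house      |
|magnetic   |
|year    car|
|program   I|
|word       |

Derivation:
Line 1: ['one', 'chapter'] (min_width=11, slack=0)
Line 2: ['draw'] (min_width=4, slack=7)
Line 3: ['version'] (min_width=7, slack=4)
Line 4: ['forest', 'is'] (min_width=9, slack=2)
Line 5: ['if', 'machine'] (min_width=10, slack=1)
Line 6: ['house'] (min_width=5, slack=6)
Line 7: ['magnetic'] (min_width=8, slack=3)
Line 8: ['year', 'car'] (min_width=8, slack=3)
Line 9: ['program', 'I'] (min_width=9, slack=2)
Line 10: ['word'] (min_width=4, slack=7)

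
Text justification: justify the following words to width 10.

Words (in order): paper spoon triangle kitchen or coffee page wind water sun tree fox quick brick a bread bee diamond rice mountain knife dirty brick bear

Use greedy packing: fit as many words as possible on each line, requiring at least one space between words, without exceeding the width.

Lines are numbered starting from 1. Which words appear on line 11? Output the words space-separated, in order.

Line 1: ['paper'] (min_width=5, slack=5)
Line 2: ['spoon'] (min_width=5, slack=5)
Line 3: ['triangle'] (min_width=8, slack=2)
Line 4: ['kitchen', 'or'] (min_width=10, slack=0)
Line 5: ['coffee'] (min_width=6, slack=4)
Line 6: ['page', 'wind'] (min_width=9, slack=1)
Line 7: ['water', 'sun'] (min_width=9, slack=1)
Line 8: ['tree', 'fox'] (min_width=8, slack=2)
Line 9: ['quick'] (min_width=5, slack=5)
Line 10: ['brick', 'a'] (min_width=7, slack=3)
Line 11: ['bread', 'bee'] (min_width=9, slack=1)
Line 12: ['diamond'] (min_width=7, slack=3)
Line 13: ['rice'] (min_width=4, slack=6)
Line 14: ['mountain'] (min_width=8, slack=2)
Line 15: ['knife'] (min_width=5, slack=5)
Line 16: ['dirty'] (min_width=5, slack=5)
Line 17: ['brick', 'bear'] (min_width=10, slack=0)

Answer: bread bee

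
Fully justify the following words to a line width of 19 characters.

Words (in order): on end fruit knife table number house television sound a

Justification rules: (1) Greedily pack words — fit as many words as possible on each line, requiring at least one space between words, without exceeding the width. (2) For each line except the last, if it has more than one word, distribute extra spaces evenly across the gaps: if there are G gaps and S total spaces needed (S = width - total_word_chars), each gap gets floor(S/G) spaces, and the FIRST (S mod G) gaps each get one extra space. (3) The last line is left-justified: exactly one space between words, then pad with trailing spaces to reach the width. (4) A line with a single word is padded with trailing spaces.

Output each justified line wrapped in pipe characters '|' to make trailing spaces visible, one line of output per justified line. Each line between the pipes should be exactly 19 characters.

Answer: |on  end fruit knife|
|table  number house|
|television sound a |

Derivation:
Line 1: ['on', 'end', 'fruit', 'knife'] (min_width=18, slack=1)
Line 2: ['table', 'number', 'house'] (min_width=18, slack=1)
Line 3: ['television', 'sound', 'a'] (min_width=18, slack=1)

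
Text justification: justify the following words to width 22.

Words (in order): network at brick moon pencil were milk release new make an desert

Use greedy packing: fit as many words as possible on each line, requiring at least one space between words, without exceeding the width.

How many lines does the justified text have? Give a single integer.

Line 1: ['network', 'at', 'brick', 'moon'] (min_width=21, slack=1)
Line 2: ['pencil', 'were', 'milk'] (min_width=16, slack=6)
Line 3: ['release', 'new', 'make', 'an'] (min_width=19, slack=3)
Line 4: ['desert'] (min_width=6, slack=16)
Total lines: 4

Answer: 4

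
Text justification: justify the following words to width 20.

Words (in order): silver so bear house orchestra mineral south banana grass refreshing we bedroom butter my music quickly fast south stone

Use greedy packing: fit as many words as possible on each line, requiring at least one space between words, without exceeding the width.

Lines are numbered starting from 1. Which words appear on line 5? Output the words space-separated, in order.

Line 1: ['silver', 'so', 'bear', 'house'] (min_width=20, slack=0)
Line 2: ['orchestra', 'mineral'] (min_width=17, slack=3)
Line 3: ['south', 'banana', 'grass'] (min_width=18, slack=2)
Line 4: ['refreshing', 'we'] (min_width=13, slack=7)
Line 5: ['bedroom', 'butter', 'my'] (min_width=17, slack=3)
Line 6: ['music', 'quickly', 'fast'] (min_width=18, slack=2)
Line 7: ['south', 'stone'] (min_width=11, slack=9)

Answer: bedroom butter my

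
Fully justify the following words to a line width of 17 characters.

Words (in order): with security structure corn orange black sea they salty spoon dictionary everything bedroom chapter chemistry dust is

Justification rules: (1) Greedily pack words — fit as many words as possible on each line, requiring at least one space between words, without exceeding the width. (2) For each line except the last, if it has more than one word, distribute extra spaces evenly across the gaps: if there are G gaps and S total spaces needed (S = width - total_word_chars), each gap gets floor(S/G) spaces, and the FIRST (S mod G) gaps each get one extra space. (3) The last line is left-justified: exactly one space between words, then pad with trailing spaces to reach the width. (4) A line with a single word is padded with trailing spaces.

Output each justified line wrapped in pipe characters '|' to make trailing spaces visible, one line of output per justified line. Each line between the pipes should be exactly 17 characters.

Line 1: ['with', 'security'] (min_width=13, slack=4)
Line 2: ['structure', 'corn'] (min_width=14, slack=3)
Line 3: ['orange', 'black', 'sea'] (min_width=16, slack=1)
Line 4: ['they', 'salty', 'spoon'] (min_width=16, slack=1)
Line 5: ['dictionary'] (min_width=10, slack=7)
Line 6: ['everything'] (min_width=10, slack=7)
Line 7: ['bedroom', 'chapter'] (min_width=15, slack=2)
Line 8: ['chemistry', 'dust', 'is'] (min_width=17, slack=0)

Answer: |with     security|
|structure    corn|
|orange  black sea|
|they  salty spoon|
|dictionary       |
|everything       |
|bedroom   chapter|
|chemistry dust is|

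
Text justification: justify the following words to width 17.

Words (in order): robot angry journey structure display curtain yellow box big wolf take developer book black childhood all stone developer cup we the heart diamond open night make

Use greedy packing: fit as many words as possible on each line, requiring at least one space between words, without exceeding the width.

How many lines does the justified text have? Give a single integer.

Line 1: ['robot', 'angry'] (min_width=11, slack=6)
Line 2: ['journey', 'structure'] (min_width=17, slack=0)
Line 3: ['display', 'curtain'] (min_width=15, slack=2)
Line 4: ['yellow', 'box', 'big'] (min_width=14, slack=3)
Line 5: ['wolf', 'take'] (min_width=9, slack=8)
Line 6: ['developer', 'book'] (min_width=14, slack=3)
Line 7: ['black', 'childhood'] (min_width=15, slack=2)
Line 8: ['all', 'stone'] (min_width=9, slack=8)
Line 9: ['developer', 'cup', 'we'] (min_width=16, slack=1)
Line 10: ['the', 'heart', 'diamond'] (min_width=17, slack=0)
Line 11: ['open', 'night', 'make'] (min_width=15, slack=2)
Total lines: 11

Answer: 11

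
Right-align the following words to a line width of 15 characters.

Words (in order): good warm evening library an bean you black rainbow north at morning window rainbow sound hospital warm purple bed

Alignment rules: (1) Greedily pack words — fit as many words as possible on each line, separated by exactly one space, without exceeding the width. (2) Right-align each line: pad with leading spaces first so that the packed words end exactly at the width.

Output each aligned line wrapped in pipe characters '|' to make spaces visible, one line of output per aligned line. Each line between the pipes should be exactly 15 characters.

Answer: |      good warm|
|evening library|
|    an bean you|
|  black rainbow|
|       north at|
| morning window|
|  rainbow sound|
|  hospital warm|
|     purple bed|

Derivation:
Line 1: ['good', 'warm'] (min_width=9, slack=6)
Line 2: ['evening', 'library'] (min_width=15, slack=0)
Line 3: ['an', 'bean', 'you'] (min_width=11, slack=4)
Line 4: ['black', 'rainbow'] (min_width=13, slack=2)
Line 5: ['north', 'at'] (min_width=8, slack=7)
Line 6: ['morning', 'window'] (min_width=14, slack=1)
Line 7: ['rainbow', 'sound'] (min_width=13, slack=2)
Line 8: ['hospital', 'warm'] (min_width=13, slack=2)
Line 9: ['purple', 'bed'] (min_width=10, slack=5)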